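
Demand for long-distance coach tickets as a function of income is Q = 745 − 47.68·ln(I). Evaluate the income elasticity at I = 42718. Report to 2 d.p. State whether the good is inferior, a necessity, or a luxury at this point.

-0.20 (inferior good)

At I = 42718: Q = 236.618.
dQ/dI = -47.68/I = -0.00111616 at this income.
η = (dQ/dI)·(I/Q) = -0.00111616 × (42718/236.618) = -0.20.
Since η < 0, the good is an inferior good.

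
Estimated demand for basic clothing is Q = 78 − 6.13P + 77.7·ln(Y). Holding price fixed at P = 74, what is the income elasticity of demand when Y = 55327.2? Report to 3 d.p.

0.164

At P = 74, Y = 55327.2: Q = 472.943.
Holding P constant, ∂Q/∂Y = 77.7/Y = 0.00140437.
η_Y = (∂Q/∂Y)·(Y/Q) = 0.00140437 × (55327.2/472.943) = 0.164.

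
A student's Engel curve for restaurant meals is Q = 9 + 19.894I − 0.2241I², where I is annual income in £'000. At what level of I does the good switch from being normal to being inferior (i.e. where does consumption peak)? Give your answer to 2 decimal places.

dQ/dI = 19.894 − 0.4482I.
The good is inferior where dQ/dI < 0. Setting dQ/dI = 0 gives I = 19.894 / 0.4482 = 44.39.

44.39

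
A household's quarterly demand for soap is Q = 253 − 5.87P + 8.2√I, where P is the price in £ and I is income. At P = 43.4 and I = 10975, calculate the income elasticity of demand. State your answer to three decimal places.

At P = 43.4, I = 10975: Q = 857.287.
Holding P constant, ∂Q/∂I = 8.2/(2√I) = 0.0391365.
η_I = (∂Q/∂I)·(I/Q) = 0.0391365 × (10975/857.287) = 0.501.

0.501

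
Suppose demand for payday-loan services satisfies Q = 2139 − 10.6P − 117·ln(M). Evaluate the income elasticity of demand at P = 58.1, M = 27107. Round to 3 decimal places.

-0.356

At P = 58.1, M = 27107: Q = 328.857.
Holding P constant, ∂Q/∂M = -117/M = -0.00431623.
η_M = (∂Q/∂M)·(M/Q) = -0.00431623 × (27107/328.857) = -0.356.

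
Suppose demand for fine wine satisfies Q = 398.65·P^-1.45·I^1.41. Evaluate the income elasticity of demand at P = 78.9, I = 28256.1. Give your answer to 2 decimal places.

1.41

For a multiplicative demand Q = A·P^α·I^β, the income elasticity is β everywhere.
Here β = 1.41, so η = 1.41.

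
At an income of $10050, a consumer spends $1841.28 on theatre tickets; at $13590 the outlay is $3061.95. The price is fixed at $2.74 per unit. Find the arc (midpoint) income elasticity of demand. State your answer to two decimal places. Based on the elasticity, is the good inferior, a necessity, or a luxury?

1.66 (luxury)

With a constant price, Q₁ = 1841.28/2.74 = 672.000 and Q₂ = 3061.95/2.74 = 1117.500 (equivalently, work directly with expenditure since P cancels).
Midpoint %ΔQ = (3061.95 − 1841.28)/2451.61 = 0.49790; midpoint %ΔI = (13590 − 10050)/11820 = 0.29949.
η = 0.49790 / 0.29949 = 1.66.
η > 1 ⇒ luxury.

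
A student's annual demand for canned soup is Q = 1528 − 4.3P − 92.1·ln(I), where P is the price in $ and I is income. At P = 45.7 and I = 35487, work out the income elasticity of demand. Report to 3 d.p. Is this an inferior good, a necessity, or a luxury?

At P = 45.7, I = 35487: Q = 366.566.
Holding P constant, ∂Q/∂I = -92.1/I = -0.00259532.
η_I = (∂Q/∂I)·(I/Q) = -0.00259532 × (35487/366.566) = -0.251.
Since η < 0, this is an inferior good.

-0.251 (inferior good)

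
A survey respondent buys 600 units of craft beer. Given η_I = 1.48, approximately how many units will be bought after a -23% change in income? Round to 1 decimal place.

%ΔQ ≈ η × %ΔI = 1.48 × (-23%) = -34.04%.
New Q ≈ 600 × (1 − 0.3404) = 395.8.

395.8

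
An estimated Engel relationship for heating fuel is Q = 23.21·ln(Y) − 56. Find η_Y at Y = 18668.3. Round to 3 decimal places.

0.135

At Y = 18668.3: Q = 172.261.
dQ/dY = 23.21/Y = 0.00124328 at this income.
η = (dQ/dY)·(Y/Q) = 0.00124328 × (18668.3/172.261) = 0.135.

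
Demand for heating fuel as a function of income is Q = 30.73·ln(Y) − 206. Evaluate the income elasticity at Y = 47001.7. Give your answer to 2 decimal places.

At Y = 47001.7: Q = 124.591.
dQ/dY = 30.73/Y = 0.000653806 at this income.
η = (dQ/dY)·(Y/Q) = 0.000653806 × (47001.7/124.591) = 0.25.

0.25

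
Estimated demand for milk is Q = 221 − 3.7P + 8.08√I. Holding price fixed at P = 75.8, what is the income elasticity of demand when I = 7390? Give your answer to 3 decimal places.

0.547

At P = 75.8, I = 7390: Q = 635.138.
Holding P constant, ∂Q/∂I = 8.08/(2√I) = 0.0469958.
η_I = (∂Q/∂I)·(I/Q) = 0.0469958 × (7390/635.138) = 0.547.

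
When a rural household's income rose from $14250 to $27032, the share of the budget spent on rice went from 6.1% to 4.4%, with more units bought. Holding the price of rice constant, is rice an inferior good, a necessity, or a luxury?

necessity

Quantity rises but the budget share falls as income rises, so 0 < η < 1.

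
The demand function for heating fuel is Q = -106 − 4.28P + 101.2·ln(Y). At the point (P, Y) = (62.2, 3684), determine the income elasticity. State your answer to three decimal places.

0.221

At P = 62.2, Y = 3684: Q = 458.814.
Holding P constant, ∂Q/∂Y = 101.2/Y = 0.0274701.
η_Y = (∂Q/∂Y)·(Y/Q) = 0.0274701 × (3684/458.814) = 0.221.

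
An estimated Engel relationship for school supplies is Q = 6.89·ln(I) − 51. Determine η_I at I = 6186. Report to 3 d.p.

0.753

At I = 6186: Q = 9.150.
dQ/dI = 6.89/I = 0.00111381 at this income.
η = (dQ/dI)·(I/Q) = 0.00111381 × (6186/9.150) = 0.753.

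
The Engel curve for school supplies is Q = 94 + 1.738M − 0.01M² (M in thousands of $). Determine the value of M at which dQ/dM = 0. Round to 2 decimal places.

dQ/dM = 1.738 − 0.02M.
The good is inferior where dQ/dM < 0. Setting dQ/dM = 0 gives M = 1.738 / 0.02 = 86.90.

86.90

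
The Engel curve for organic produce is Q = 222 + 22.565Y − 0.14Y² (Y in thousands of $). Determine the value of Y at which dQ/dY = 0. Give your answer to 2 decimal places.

dQ/dY = 22.565 − 0.28Y.
The good is inferior where dQ/dY < 0. Setting dQ/dY = 0 gives Y = 22.565 / 0.28 = 80.59.

80.59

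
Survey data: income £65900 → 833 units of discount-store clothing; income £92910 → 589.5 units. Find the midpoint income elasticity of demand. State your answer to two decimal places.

-1.01

ΔQ = 589.5 − 833 = -243.5; midpoint Q̄ = (833 + 589.5)/2 = 711.25.
ΔI = 92910 − 65900 = 27010; midpoint Ī = (65900 + 92910)/2 = 79405.
η = (ΔQ/Q̄) ÷ (ΔI/Ī) = (-243.5/711.25) ÷ (27010/79405) = -1.01.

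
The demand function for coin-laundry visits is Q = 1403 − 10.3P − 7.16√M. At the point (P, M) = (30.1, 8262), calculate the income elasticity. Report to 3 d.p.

At P = 30.1, M = 8262: Q = 442.158.
Holding P constant, ∂Q/∂M = -7.16/(2√M) = -0.0393859.
η_M = (∂Q/∂M)·(M/Q) = -0.0393859 × (8262/442.158) = -0.736.

-0.736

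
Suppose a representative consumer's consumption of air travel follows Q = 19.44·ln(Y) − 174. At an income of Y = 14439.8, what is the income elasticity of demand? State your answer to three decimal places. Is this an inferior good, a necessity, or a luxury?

At Y = 14439.8: Q = 12.191.
dQ/dY = 19.44/Y = 0.00134628 at this income.
η = (dQ/dY)·(Y/Q) = 0.00134628 × (14439.8/12.191) = 1.595.
Since η > 1, the good is a luxury.

1.595 (luxury)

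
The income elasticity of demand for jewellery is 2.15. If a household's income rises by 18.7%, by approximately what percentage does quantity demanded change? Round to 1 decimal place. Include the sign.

40.2%

%ΔQ ≈ η × %ΔI = 2.15 × 18.7% = 40.2%.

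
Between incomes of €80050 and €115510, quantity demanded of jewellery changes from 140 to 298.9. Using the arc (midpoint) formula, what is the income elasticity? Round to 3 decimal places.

ΔQ = 298.9 − 140 = 158.9; midpoint Q̄ = (140 + 298.9)/2 = 219.45.
ΔI = 115510 − 80050 = 35460; midpoint Ī = (80050 + 115510)/2 = 97780.
η = (ΔQ/Q̄) ÷ (ΔI/Ī) = (158.9/219.45) ÷ (35460/97780) = 1.997.

1.997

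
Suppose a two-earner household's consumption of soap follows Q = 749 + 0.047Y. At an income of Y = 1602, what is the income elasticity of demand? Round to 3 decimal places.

At Y = 1602: Q = 824.294.
dQ/dY = 0.047.
η = (dQ/dY)·(Y/Q) = 0.047 × (1602/824.294) = 0.091.

0.091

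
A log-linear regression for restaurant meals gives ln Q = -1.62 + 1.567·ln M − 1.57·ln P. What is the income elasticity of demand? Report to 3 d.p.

1.567

In a log-linear demand, the coefficient on ln M is the income elasticity.
So η = 1.567.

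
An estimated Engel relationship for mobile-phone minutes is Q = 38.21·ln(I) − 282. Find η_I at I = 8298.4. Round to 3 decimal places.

0.608

At I = 8298.4: Q = 62.800.
dQ/dI = 38.21/I = 0.0046045 at this income.
η = (dQ/dI)·(I/Q) = 0.0046045 × (8298.4/62.800) = 0.608.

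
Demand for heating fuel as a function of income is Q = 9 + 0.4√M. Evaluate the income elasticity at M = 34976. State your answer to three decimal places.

At M = 34976: Q = 83.807.
dQ/dM = 0.4/(2√M) = 0.00106941 at this income.
η = (dQ/dM)·(M/Q) = 0.00106941 × (34976/83.807) = 0.446.

0.446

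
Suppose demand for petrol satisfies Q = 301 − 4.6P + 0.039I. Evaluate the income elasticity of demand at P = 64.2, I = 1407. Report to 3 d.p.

At P = 64.2, I = 1407: Q = 60.553.
Holding P constant, ∂Q/∂I = 0.039.
η_I = (∂Q/∂I)·(I/Q) = 0.039 × (1407/60.553) = 0.906.

0.906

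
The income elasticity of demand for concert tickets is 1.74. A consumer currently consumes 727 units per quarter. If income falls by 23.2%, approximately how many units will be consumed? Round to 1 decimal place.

%ΔQ ≈ η × %ΔI = 1.74 × (-23.2%) = -40.368%.
New Q ≈ 727 × (1 − 0.40368) = 433.5.

433.5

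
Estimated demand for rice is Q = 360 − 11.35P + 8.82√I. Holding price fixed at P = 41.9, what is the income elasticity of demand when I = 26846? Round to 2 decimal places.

At P = 41.9, I = 26846: Q = 1329.570.
Holding P constant, ∂Q/∂I = 8.82/(2√I) = 0.0269153.
η_I = (∂Q/∂I)·(I/Q) = 0.0269153 × (26846/1329.570) = 0.54.

0.54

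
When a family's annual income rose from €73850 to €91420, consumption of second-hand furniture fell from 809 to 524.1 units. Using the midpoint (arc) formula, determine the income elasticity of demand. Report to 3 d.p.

ΔQ = 524.1 − 809 = -284.9; midpoint Q̄ = (809 + 524.1)/2 = 666.55.
ΔI = 91420 − 73850 = 17570; midpoint Ī = (73850 + 91420)/2 = 82635.
η = (ΔQ/Q̄) ÷ (ΔI/Ī) = (-284.9/666.55) ÷ (17570/82635) = -2.010.

-2.010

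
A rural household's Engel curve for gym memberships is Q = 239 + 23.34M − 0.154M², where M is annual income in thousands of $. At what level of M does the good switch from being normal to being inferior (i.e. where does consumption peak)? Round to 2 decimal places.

dQ/dM = 23.34 − 0.308M.
The good is inferior where dQ/dM < 0. Setting dQ/dM = 0 gives M = 23.34 / 0.308 = 75.78.

75.78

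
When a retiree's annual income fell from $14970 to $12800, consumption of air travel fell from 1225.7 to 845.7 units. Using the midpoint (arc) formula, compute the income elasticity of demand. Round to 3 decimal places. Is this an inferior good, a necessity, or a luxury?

2.348 (luxury)

ΔQ = 845.7 − 1225.7 = -380; midpoint Q̄ = (1225.7 + 845.7)/2 = 1035.7.
ΔI = 12800 − 14970 = -2170; midpoint Ī = (14970 + 12800)/2 = 13885.
η = (ΔQ/Q̄) ÷ (ΔI/Ī) = (-380/1035.7) ÷ (-2170/13885) = 2.348.
η > 1 ⇒ luxury.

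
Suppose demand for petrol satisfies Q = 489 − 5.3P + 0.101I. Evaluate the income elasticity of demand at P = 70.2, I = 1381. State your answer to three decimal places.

0.544

At P = 70.2, I = 1381: Q = 256.421.
Holding P constant, ∂Q/∂I = 0.101.
η_I = (∂Q/∂I)·(I/Q) = 0.101 × (1381/256.421) = 0.544.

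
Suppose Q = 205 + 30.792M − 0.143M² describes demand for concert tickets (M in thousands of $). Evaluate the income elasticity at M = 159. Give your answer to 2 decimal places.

-1.57

At M = 159: Q = 1485.7450.
dQ/dM = 30.792 − 0.286M = -14.68200.
η = (dQ/dM)·(M/Q) = -14.68200 × (159/1485.7450) = -1.57.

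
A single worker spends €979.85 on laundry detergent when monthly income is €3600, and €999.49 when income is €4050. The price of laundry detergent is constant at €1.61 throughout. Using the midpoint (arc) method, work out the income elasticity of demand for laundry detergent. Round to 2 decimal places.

With a constant price, Q₁ = 979.85/1.61 = 608.602 and Q₂ = 999.49/1.61 = 620.801 (equivalently, work directly with expenditure since P cancels).
Midpoint %ΔQ = (999.49 − 979.85)/989.67 = 0.01984; midpoint %ΔI = (4050 − 3600)/3825 = 0.11765.
η = 0.01984 / 0.11765 = 0.17.

0.17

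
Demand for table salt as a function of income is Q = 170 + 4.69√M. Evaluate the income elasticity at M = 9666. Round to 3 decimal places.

0.365

At M = 9666: Q = 631.101.
dQ/dM = 4.69/(2√M) = 0.0238517 at this income.
η = (dQ/dM)·(M/Q) = 0.0238517 × (9666/631.101) = 0.365.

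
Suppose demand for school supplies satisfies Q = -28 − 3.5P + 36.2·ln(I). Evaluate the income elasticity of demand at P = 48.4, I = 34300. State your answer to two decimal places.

0.20

At P = 48.4, I = 34300: Q = 180.633.
Holding P constant, ∂Q/∂I = 36.2/I = 0.00105539.
η_I = (∂Q/∂I)·(I/Q) = 0.00105539 × (34300/180.633) = 0.20.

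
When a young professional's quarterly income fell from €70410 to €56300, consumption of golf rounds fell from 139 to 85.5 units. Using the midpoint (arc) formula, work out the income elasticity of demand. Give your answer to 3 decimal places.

2.140

ΔQ = 85.5 − 139 = -53.5; midpoint Q̄ = (139 + 85.5)/2 = 112.25.
ΔI = 56300 − 70410 = -14110; midpoint Ī = (70410 + 56300)/2 = 63355.
η = (ΔQ/Q̄) ÷ (ΔI/Ī) = (-53.5/112.25) ÷ (-14110/63355) = 2.140.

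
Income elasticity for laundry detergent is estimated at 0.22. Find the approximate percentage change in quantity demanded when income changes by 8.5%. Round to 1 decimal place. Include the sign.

1.9%

%ΔQ ≈ η × %ΔI = 0.22 × 8.5% = 1.9%.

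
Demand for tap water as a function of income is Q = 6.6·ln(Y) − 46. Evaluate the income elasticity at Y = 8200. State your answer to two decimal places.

0.49

At Y = 8200: Q = 13.478.
dQ/dY = 6.6/Y = 0.000804878 at this income.
η = (dQ/dY)·(Y/Q) = 0.000804878 × (8200/13.478) = 0.49.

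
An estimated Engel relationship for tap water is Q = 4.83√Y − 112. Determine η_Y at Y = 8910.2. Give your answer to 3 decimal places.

At Y = 8910.2: Q = 343.922.
dQ/dY = 4.83/(2√Y) = 0.0255843 at this income.
η = (dQ/dY)·(Y/Q) = 0.0255843 × (8910.2/343.922) = 0.663.

0.663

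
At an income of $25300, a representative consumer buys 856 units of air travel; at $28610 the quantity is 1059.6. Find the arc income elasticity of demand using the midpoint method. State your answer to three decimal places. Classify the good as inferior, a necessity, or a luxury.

1.731 (luxury)

ΔQ = 1059.6 − 856 = 203.6; midpoint Q̄ = (856 + 1059.6)/2 = 957.8.
ΔI = 28610 − 25300 = 3310; midpoint Ī = (25300 + 28610)/2 = 26955.
η = (ΔQ/Q̄) ÷ (ΔI/Ī) = (203.6/957.8) ÷ (3310/26955) = 1.731.
η > 1 ⇒ luxury.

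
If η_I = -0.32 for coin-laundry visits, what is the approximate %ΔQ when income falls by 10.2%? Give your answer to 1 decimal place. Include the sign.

3.3%

%ΔQ ≈ η × %ΔI = -0.32 × (-10.2%) = 3.3%.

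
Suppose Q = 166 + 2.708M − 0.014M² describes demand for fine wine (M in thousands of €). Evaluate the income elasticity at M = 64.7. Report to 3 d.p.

0.205

At M = 64.7: Q = 282.6023.
dQ/dM = 2.708 − 0.028M = 0.89640.
η = (dQ/dM)·(M/Q) = 0.89640 × (64.7/282.6023) = 0.205.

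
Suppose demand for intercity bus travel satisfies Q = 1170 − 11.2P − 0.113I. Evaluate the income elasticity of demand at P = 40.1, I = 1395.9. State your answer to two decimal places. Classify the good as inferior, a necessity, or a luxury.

-0.28 (inferior good)

At P = 40.1, I = 1395.9: Q = 563.143.
Holding P constant, ∂Q/∂I = −0.113.
η_I = (∂Q/∂I)·(I/Q) = -0.113 × (1395.9/563.143) = -0.28.
Since η < 0, this is an inferior good.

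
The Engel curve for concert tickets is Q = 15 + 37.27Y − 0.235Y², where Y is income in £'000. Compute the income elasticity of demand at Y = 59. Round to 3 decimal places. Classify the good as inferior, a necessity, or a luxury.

At Y = 59: Q = 1395.8950.
dQ/dY = 37.27 − 0.47Y = 9.54000.
η = (dQ/dY)·(Y/Q) = 9.54000 × (59/1395.8950) = 0.403.
0 < η < 1 ⇒ necessity.

0.403 (necessity)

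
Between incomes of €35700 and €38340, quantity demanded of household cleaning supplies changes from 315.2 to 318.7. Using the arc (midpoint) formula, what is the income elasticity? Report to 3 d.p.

ΔQ = 318.7 − 315.2 = 3.5; midpoint Q̄ = (315.2 + 318.7)/2 = 316.95.
ΔI = 38340 − 35700 = 2640; midpoint Ī = (35700 + 38340)/2 = 37020.
η = (ΔQ/Q̄) ÷ (ΔI/Ī) = (3.5/316.95) ÷ (2640/37020) = 0.155.

0.155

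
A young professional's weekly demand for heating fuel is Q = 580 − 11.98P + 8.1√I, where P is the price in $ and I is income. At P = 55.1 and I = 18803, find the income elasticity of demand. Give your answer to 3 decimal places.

0.539

At P = 55.1, I = 18803: Q = 1030.607.
Holding P constant, ∂Q/∂I = 8.1/(2√I) = 0.0295353.
η_I = (∂Q/∂I)·(I/Q) = 0.0295353 × (18803/1030.607) = 0.539.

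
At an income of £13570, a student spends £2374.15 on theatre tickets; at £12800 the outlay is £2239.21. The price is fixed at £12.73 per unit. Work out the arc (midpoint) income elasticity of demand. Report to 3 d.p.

1.002

With a constant price, Q₁ = 2374.15/12.73 = 186.500 and Q₂ = 2239.21/12.73 = 175.900 (equivalently, work directly with expenditure since P cancels).
Midpoint %ΔQ = (2239.21 − 2374.15)/2306.68 = -0.05850; midpoint %ΔI = (12800 − 13570)/13185 = -0.05840.
η = -0.05850 / -0.05840 = 1.002.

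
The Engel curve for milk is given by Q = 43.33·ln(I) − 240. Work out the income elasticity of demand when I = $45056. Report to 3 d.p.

0.193

At I = 45056: Q = 224.310.
dQ/dI = 43.33/I = 0.000961692 at this income.
η = (dQ/dI)·(I/Q) = 0.000961692 × (45056/224.310) = 0.193.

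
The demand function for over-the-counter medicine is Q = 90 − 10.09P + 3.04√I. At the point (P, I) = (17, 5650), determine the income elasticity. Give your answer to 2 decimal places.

At P = 17, I = 5650: Q = 146.976.
Holding P constant, ∂Q/∂I = 3.04/(2√I) = 0.0202218.
η_I = (∂Q/∂I)·(I/Q) = 0.0202218 × (5650/146.976) = 0.78.

0.78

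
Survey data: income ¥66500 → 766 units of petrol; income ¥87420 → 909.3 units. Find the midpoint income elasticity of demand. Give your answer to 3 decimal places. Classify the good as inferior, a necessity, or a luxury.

0.629 (necessity)

ΔQ = 909.3 − 766 = 143.3; midpoint Q̄ = (766 + 909.3)/2 = 837.65.
ΔI = 87420 − 66500 = 20920; midpoint Ī = (66500 + 87420)/2 = 76960.
η = (ΔQ/Q̄) ÷ (ΔI/Ī) = (143.3/837.65) ÷ (20920/76960) = 0.629.
0 < η < 1 ⇒ necessity.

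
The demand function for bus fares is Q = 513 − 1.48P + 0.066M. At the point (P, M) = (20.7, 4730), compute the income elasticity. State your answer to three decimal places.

0.393

At P = 20.7, M = 4730: Q = 794.544.
Holding P constant, ∂Q/∂M = 0.066.
η_M = (∂Q/∂M)·(M/Q) = 0.066 × (4730/794.544) = 0.393.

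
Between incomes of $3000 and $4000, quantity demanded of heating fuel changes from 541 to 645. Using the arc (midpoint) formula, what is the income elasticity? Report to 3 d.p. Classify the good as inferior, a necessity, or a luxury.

ΔQ = 645 − 541 = 104; midpoint Q̄ = (541 + 645)/2 = 593.
ΔI = 4000 − 3000 = 1000; midpoint Ī = (3000 + 4000)/2 = 3500.
η = (ΔQ/Q̄) ÷ (ΔI/Ī) = (104/593) ÷ (1000/3500) = 0.614.
0 < η < 1 ⇒ necessity.

0.614 (necessity)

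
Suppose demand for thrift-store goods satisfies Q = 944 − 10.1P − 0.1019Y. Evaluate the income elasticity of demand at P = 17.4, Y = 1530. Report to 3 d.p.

-0.255

At P = 17.4, Y = 1530: Q = 612.353.
Holding P constant, ∂Q/∂Y = −0.1019.
η_Y = (∂Q/∂Y)·(Y/Q) = -0.1019 × (1530/612.353) = -0.255.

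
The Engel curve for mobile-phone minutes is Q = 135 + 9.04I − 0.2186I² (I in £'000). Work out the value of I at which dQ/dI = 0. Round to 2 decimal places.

dQ/dI = 9.04 − 0.4372I.
The good is inferior where dQ/dI < 0. Setting dQ/dI = 0 gives I = 9.04 / 0.4372 = 20.68.

20.68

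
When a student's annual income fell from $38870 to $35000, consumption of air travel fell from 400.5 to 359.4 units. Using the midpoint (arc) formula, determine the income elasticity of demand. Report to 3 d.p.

ΔQ = 359.4 − 400.5 = -41.1; midpoint Q̄ = (400.5 + 359.4)/2 = 379.95.
ΔI = 35000 − 38870 = -3870; midpoint Ī = (38870 + 35000)/2 = 36935.
η = (ΔQ/Q̄) ÷ (ΔI/Ī) = (-41.1/379.95) ÷ (-3870/36935) = 1.032.

1.032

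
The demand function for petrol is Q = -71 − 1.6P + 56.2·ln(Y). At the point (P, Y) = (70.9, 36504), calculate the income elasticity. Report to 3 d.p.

At P = 70.9, Y = 36504: Q = 405.951.
Holding P constant, ∂Q/∂Y = 56.2/Y = 0.00153956.
η_Y = (∂Q/∂Y)·(Y/Q) = 0.00153956 × (36504/405.951) = 0.138.

0.138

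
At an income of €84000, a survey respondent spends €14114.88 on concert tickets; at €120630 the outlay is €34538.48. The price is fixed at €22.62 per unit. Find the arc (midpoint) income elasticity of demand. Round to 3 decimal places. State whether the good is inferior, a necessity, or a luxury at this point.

With a constant price, Q₁ = 14114.88/22.62 = 624.000 and Q₂ = 34538.48/22.62 = 1526.900 (equivalently, work directly with expenditure since P cancels).
Midpoint %ΔQ = (34538.48 − 14114.88)/24326.68 = 0.83956; midpoint %ΔI = (120630 − 84000)/102315 = 0.35801.
η = 0.83956 / 0.35801 = 2.345.
η > 1 ⇒ luxury.

2.345 (luxury)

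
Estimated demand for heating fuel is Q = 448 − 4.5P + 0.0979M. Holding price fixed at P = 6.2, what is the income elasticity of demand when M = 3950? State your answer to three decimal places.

0.479

At P = 6.2, M = 3950: Q = 806.805.
Holding P constant, ∂Q/∂M = 0.0979.
η_M = (∂Q/∂M)·(M/Q) = 0.0979 × (3950/806.805) = 0.479.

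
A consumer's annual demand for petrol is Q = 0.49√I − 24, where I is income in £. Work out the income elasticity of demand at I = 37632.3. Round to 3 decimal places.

0.669

At I = 37632.3: Q = 71.055.
dQ/dI = 0.49/(2√I) = 0.00126295 at this income.
η = (dQ/dI)·(I/Q) = 0.00126295 × (37632.3/71.055) = 0.669.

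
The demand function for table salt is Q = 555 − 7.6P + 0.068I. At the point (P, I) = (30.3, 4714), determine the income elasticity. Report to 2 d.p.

At P = 30.3, I = 4714: Q = 645.272.
Holding P constant, ∂Q/∂I = 0.068.
η_I = (∂Q/∂I)·(I/Q) = 0.068 × (4714/645.272) = 0.50.

0.50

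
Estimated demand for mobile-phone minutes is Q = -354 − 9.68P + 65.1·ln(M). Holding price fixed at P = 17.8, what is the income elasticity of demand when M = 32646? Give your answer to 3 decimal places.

0.433

At P = 17.8, M = 32646: Q = 150.311.
Holding P constant, ∂Q/∂M = 65.1/M = 0.00199412.
η_M = (∂Q/∂M)·(M/Q) = 0.00199412 × (32646/150.311) = 0.433.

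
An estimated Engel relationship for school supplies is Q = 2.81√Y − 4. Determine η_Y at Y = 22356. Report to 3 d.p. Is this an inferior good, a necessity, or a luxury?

0.505 (necessity)

At Y = 22356: Q = 416.149.
dQ/dY = 2.81/(2√Y) = 0.00939678 at this income.
η = (dQ/dY)·(Y/Q) = 0.00939678 × (22356/416.149) = 0.505.
Since 0 < η < 1, the good is a necessity.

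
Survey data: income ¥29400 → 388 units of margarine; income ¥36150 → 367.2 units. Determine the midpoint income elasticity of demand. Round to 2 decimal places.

-0.27

ΔQ = 367.2 − 388 = -20.8; midpoint Q̄ = (388 + 367.2)/2 = 377.6.
ΔI = 36150 − 29400 = 6750; midpoint Ī = (29400 + 36150)/2 = 32775.
η = (ΔQ/Q̄) ÷ (ΔI/Ī) = (-20.8/377.6) ÷ (6750/32775) = -0.27.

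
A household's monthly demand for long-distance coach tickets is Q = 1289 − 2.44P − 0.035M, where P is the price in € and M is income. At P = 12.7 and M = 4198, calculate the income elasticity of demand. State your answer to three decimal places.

-0.132

At P = 12.7, M = 4198: Q = 1111.082.
Holding P constant, ∂Q/∂M = −0.035.
η_M = (∂Q/∂M)·(M/Q) = -0.035 × (4198/1111.082) = -0.132.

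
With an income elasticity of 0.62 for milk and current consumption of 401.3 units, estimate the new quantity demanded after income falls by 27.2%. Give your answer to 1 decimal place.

%ΔQ ≈ η × %ΔI = 0.62 × (-27.2%) = -16.864%.
New Q ≈ 401.3 × (1 − 0.16864) = 333.6.

333.6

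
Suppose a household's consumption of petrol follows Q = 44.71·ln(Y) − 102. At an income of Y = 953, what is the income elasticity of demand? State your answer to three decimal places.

0.218

At Y = 953: Q = 204.693.
dQ/dY = 44.71/Y = 0.046915 at this income.
η = (dQ/dY)·(Y/Q) = 0.046915 × (953/204.693) = 0.218.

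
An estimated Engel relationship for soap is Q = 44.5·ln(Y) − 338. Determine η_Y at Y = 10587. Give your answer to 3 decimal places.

At Y = 10587: Q = 74.399.
dQ/dY = 44.5/Y = 0.00420327 at this income.
η = (dQ/dY)·(Y/Q) = 0.00420327 × (10587/74.399) = 0.598.

0.598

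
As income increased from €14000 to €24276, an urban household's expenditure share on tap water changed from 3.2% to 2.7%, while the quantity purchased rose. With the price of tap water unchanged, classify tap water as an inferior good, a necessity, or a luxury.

necessity

Quantity rises but the budget share falls as income rises, so 0 < η < 1.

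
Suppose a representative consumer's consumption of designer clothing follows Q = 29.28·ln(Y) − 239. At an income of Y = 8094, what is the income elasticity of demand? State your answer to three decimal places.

At Y = 8094: Q = 24.487.
dQ/dY = 29.28/Y = 0.00361749 at this income.
η = (dQ/dY)·(Y/Q) = 0.00361749 × (8094/24.487) = 1.196.

1.196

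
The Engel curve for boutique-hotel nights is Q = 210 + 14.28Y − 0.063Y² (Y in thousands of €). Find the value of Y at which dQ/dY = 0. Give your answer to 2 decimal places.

113.33

dQ/dY = 14.28 − 0.126Y.
The good is inferior where dQ/dY < 0. Setting dQ/dY = 0 gives Y = 14.28 / 0.126 = 113.33.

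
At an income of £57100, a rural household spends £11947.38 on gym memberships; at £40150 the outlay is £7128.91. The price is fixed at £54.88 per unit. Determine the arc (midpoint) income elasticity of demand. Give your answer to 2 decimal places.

1.45

With a constant price, Q₁ = 11947.38/54.88 = 217.700 and Q₂ = 7128.91/54.88 = 129.900 (equivalently, work directly with expenditure since P cancels).
Midpoint %ΔQ = (7128.91 − 11947.38)/9538.15 = -0.50518; midpoint %ΔI = (40150 − 57100)/48625 = -0.34859.
η = -0.50518 / -0.34859 = 1.45.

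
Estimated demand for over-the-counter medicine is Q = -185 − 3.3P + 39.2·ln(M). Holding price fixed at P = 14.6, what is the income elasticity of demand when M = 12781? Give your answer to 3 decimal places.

At P = 14.6, M = 12781: Q = 137.484.
Holding P constant, ∂Q/∂M = 39.2/M = 0.00306705.
η_M = (∂Q/∂M)·(M/Q) = 0.00306705 × (12781/137.484) = 0.285.

0.285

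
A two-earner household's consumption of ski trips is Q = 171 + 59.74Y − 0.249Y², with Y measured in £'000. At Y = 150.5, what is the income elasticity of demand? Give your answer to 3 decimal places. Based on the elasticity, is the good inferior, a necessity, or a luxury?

At Y = 150.5: Q = 3521.9578.
dQ/dY = 59.74 − 0.498Y = -15.20900.
η = (dQ/dY)·(Y/Q) = -15.20900 × (150.5/3521.9578) = -0.650.
η < 0 ⇒ inferior good.

-0.650 (inferior good)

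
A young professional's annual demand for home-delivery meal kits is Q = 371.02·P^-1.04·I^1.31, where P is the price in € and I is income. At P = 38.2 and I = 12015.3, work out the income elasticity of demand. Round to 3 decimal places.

1.310

For a multiplicative demand Q = A·P^α·I^β, the income elasticity is β everywhere.
Here β = 1.31, so η = 1.310.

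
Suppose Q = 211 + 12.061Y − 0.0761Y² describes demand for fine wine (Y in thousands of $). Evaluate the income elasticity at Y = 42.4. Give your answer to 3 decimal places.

0.406

At Y = 42.4: Q = 585.5769.
dQ/dY = 12.061 − 0.1522Y = 5.60772.
η = (dQ/dY)·(Y/Q) = 5.60772 × (42.4/585.5769) = 0.406.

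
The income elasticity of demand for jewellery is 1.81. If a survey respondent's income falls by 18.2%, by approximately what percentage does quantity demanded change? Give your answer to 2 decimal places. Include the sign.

%ΔQ ≈ η × %ΔI = 1.81 × (-18.2%) = -32.94%.

-32.94%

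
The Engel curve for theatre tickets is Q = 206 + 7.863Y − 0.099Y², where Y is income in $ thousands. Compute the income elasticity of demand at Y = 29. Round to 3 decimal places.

At Y = 29: Q = 350.7680.
dQ/dY = 7.863 − 0.198Y = 2.12100.
η = (dQ/dY)·(Y/Q) = 2.12100 × (29/350.7680) = 0.175.

0.175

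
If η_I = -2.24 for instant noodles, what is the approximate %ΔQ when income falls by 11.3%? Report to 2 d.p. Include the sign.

%ΔQ ≈ η × %ΔI = -2.24 × (-11.3%) = 25.31%.

25.31%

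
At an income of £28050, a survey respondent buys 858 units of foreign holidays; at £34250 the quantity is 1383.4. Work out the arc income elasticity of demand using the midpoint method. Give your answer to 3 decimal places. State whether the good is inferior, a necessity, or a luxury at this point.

2.355 (luxury)

ΔQ = 1383.4 − 858 = 525.4; midpoint Q̄ = (858 + 1383.4)/2 = 1120.7.
ΔI = 34250 − 28050 = 6200; midpoint Ī = (28050 + 34250)/2 = 31150.
η = (ΔQ/Q̄) ÷ (ΔI/Ī) = (525.4/1120.7) ÷ (6200/31150) = 2.355.
η > 1 ⇒ luxury.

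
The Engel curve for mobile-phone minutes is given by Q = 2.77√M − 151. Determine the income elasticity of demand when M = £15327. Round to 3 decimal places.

At M = 15327: Q = 191.932.
dQ/dM = 2.77/(2√M) = 0.0111872 at this income.
η = (dQ/dM)·(M/Q) = 0.0111872 × (15327/191.932) = 0.893.

0.893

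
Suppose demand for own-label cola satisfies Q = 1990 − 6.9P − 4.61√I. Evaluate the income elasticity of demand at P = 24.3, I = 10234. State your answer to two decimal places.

-0.17

At P = 24.3, I = 10234: Q = 1355.967.
Holding P constant, ∂Q/∂I = -4.61/(2√I) = -0.022785.
η_I = (∂Q/∂I)·(I/Q) = -0.022785 × (10234/1355.967) = -0.17.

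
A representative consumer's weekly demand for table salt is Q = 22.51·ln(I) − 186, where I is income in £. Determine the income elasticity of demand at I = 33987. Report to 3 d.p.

0.461

At I = 33987: Q = 48.863.
dQ/dI = 22.51/I = 0.000662312 at this income.
η = (dQ/dI)·(I/Q) = 0.000662312 × (33987/48.863) = 0.461.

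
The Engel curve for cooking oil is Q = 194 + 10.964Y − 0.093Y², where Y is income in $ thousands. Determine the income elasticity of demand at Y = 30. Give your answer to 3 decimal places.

0.368

At Y = 30: Q = 439.2200.
dQ/dY = 10.964 − 0.186Y = 5.38400.
η = (dQ/dY)·(Y/Q) = 5.38400 × (30/439.2200) = 0.368.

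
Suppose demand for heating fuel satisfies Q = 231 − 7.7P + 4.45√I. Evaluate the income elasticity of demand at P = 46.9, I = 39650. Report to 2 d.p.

At P = 46.9, I = 39650: Q = 755.968.
Holding P constant, ∂Q/∂I = 4.45/(2√I) = 0.011174.
η_I = (∂Q/∂I)·(I/Q) = 0.011174 × (39650/755.968) = 0.59.

0.59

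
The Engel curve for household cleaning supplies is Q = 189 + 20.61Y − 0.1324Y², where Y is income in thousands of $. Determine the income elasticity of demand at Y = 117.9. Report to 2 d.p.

-1.61

At Y = 117.9: Q = 778.5047.
dQ/dY = 20.61 − 0.2648Y = -10.60992.
η = (dQ/dY)·(Y/Q) = -10.60992 × (117.9/778.5047) = -1.61.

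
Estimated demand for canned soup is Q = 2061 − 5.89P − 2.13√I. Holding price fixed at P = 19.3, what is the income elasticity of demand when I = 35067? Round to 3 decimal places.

At P = 19.3, I = 35067: Q = 1548.455.
Holding P constant, ∂Q/∂I = -2.13/(2√I) = -0.00568722.
η_I = (∂Q/∂I)·(I/Q) = -0.00568722 × (35067/1548.455) = -0.129.

-0.129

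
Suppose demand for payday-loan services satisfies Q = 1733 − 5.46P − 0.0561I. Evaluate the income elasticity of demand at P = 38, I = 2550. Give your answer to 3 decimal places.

-0.103

At P = 38, I = 2550: Q = 1382.465.
Holding P constant, ∂Q/∂I = −0.0561.
η_I = (∂Q/∂I)·(I/Q) = -0.0561 × (2550/1382.465) = -0.103.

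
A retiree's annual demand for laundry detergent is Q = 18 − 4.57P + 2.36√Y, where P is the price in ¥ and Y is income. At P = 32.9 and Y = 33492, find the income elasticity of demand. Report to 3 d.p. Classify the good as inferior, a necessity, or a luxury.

0.721 (necessity)

At P = 32.9, Y = 33492: Q = 299.546.
Holding P constant, ∂Q/∂Y = 2.36/(2√Y) = 0.0064478.
η_Y = (∂Q/∂Y)·(Y/Q) = 0.0064478 × (33492/299.546) = 0.721.
Since 0 < η < 1, this is a necessity.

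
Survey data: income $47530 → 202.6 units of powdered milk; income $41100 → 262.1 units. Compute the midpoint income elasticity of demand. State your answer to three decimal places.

-1.765

ΔQ = 262.1 − 202.6 = 59.5; midpoint Q̄ = (202.6 + 262.1)/2 = 232.35.
ΔI = 41100 − 47530 = -6430; midpoint Ī = (47530 + 41100)/2 = 44315.
η = (ΔQ/Q̄) ÷ (ΔI/Ī) = (59.5/232.35) ÷ (-6430/44315) = -1.765.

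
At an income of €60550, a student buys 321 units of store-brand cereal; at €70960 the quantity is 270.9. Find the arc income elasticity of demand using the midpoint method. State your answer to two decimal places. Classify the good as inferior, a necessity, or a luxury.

-1.07 (inferior good)

ΔQ = 270.9 − 321 = -50.1; midpoint Q̄ = (321 + 270.9)/2 = 295.95.
ΔI = 70960 − 60550 = 10410; midpoint Ī = (60550 + 70960)/2 = 65755.
η = (ΔQ/Q̄) ÷ (ΔI/Ī) = (-50.1/295.95) ÷ (10410/65755) = -1.07.
η < 0 ⇒ inferior good.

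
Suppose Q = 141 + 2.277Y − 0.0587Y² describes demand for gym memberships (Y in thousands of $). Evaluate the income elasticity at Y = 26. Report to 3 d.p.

At Y = 26: Q = 160.5208.
dQ/dY = 2.277 − 0.1174Y = -0.77540.
η = (dQ/dY)·(Y/Q) = -0.77540 × (26/160.5208) = -0.126.

-0.126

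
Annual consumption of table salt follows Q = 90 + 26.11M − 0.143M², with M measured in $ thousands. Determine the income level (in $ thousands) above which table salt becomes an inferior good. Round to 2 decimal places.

91.29

dQ/dM = 26.11 − 0.286M.
The good is inferior where dQ/dM < 0. Setting dQ/dM = 0 gives M = 26.11 / 0.286 = 91.29.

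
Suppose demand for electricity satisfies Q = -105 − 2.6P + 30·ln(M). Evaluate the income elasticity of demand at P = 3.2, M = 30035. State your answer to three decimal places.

0.153

At P = 3.2, M = 30035: Q = 195.984.
Holding P constant, ∂Q/∂M = 30/M = 0.000998835.
η_M = (∂Q/∂M)·(M/Q) = 0.000998835 × (30035/195.984) = 0.153.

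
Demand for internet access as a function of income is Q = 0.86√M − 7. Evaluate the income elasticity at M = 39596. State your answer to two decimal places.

At M = 39596: Q = 164.129.
dQ/dM = 0.86/(2√M) = 0.00216094 at this income.
η = (dQ/dM)·(M/Q) = 0.00216094 × (39596/164.129) = 0.52.

0.52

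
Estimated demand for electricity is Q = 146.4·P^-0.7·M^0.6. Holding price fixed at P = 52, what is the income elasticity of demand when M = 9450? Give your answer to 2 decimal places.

0.60

For a multiplicative demand Q = A·P^α·M^β, the income elasticity is β everywhere.
Here β = 0.6, so η = 0.60.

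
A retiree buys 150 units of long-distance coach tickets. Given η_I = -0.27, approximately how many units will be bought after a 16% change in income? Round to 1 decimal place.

%ΔQ ≈ η × %ΔI = -0.27 × 16% = -4.32%.
New Q ≈ 150 × (1 − 0.0432) = 143.5.

143.5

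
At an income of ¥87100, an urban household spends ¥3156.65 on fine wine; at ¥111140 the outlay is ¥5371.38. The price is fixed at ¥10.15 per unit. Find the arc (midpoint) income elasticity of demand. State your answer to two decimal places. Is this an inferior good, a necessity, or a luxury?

2.14 (luxury)

With a constant price, Q₁ = 3156.65/10.15 = 311.000 and Q₂ = 5371.38/10.15 = 529.200 (equivalently, work directly with expenditure since P cancels).
Midpoint %ΔQ = (5371.38 − 3156.65)/4264.02 = 0.51940; midpoint %ΔI = (111140 − 87100)/99120 = 0.24253.
η = 0.51940 / 0.24253 = 2.14.
η > 1 ⇒ luxury.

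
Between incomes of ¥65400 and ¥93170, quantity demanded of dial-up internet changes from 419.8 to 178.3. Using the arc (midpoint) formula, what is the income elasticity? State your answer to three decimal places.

ΔQ = 178.3 − 419.8 = -241.5; midpoint Q̄ = (419.8 + 178.3)/2 = 299.05.
ΔI = 93170 − 65400 = 27770; midpoint Ī = (65400 + 93170)/2 = 79285.
η = (ΔQ/Q̄) ÷ (ΔI/Ī) = (-241.5/299.05) ÷ (27770/79285) = -2.306.

-2.306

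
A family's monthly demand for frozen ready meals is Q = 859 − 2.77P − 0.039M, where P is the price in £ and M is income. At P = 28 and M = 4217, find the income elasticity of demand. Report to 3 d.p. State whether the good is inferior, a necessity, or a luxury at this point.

At P = 28, M = 4217: Q = 616.977.
Holding P constant, ∂Q/∂M = −0.039.
η_M = (∂Q/∂M)·(M/Q) = -0.039 × (4217/616.977) = -0.267.
Since η < 0, this is an inferior good.

-0.267 (inferior good)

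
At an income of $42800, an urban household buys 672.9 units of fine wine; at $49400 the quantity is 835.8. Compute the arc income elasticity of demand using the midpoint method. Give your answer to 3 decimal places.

1.508

ΔQ = 835.8 − 672.9 = 162.9; midpoint Q̄ = (672.9 + 835.8)/2 = 754.35.
ΔI = 49400 − 42800 = 6600; midpoint Ī = (42800 + 49400)/2 = 46100.
η = (ΔQ/Q̄) ÷ (ΔI/Ī) = (162.9/754.35) ÷ (6600/46100) = 1.508.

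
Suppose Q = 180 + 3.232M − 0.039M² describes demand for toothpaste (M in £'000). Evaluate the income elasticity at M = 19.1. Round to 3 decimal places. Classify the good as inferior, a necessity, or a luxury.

At M = 19.1: Q = 227.5036.
dQ/dM = 3.232 − 0.078M = 1.74220.
η = (dQ/dM)·(M/Q) = 1.74220 × (19.1/227.5036) = 0.146.
0 < η < 1 ⇒ necessity.

0.146 (necessity)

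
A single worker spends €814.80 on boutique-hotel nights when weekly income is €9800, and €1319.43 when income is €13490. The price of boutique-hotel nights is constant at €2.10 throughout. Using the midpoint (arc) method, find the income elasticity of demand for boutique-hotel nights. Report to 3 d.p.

1.492

With a constant price, Q₁ = 814.80/2.10 = 388.000 and Q₂ = 1319.43/2.10 = 628.300 (equivalently, work directly with expenditure since P cancels).
Midpoint %ΔQ = (1319.43 − 814.80)/1067.12 = 0.47289; midpoint %ΔI = (13490 − 9800)/11645 = 0.31687.
η = 0.47289 / 0.31687 = 1.492.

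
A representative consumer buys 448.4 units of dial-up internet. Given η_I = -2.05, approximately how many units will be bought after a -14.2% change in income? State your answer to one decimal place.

%ΔQ ≈ η × %ΔI = -2.05 × (-14.2%) = 29.11%.
New Q ≈ 448.4 × (1 + 0.2911) = 578.9.

578.9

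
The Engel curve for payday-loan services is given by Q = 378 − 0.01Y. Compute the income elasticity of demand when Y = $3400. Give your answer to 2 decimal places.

-0.10

At Y = 3400: Q = 344.000.
dQ/dY = −0.01.
η = (dQ/dY)·(Y/Q) = -0.01 × (3400/344.000) = -0.10.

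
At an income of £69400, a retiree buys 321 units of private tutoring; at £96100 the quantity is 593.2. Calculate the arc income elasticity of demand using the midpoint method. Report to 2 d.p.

1.85

ΔQ = 593.2 − 321 = 272.2; midpoint Q̄ = (321 + 593.2)/2 = 457.1.
ΔI = 96100 − 69400 = 26700; midpoint Ī = (69400 + 96100)/2 = 82750.
η = (ΔQ/Q̄) ÷ (ΔI/Ī) = (272.2/457.1) ÷ (26700/82750) = 1.85.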